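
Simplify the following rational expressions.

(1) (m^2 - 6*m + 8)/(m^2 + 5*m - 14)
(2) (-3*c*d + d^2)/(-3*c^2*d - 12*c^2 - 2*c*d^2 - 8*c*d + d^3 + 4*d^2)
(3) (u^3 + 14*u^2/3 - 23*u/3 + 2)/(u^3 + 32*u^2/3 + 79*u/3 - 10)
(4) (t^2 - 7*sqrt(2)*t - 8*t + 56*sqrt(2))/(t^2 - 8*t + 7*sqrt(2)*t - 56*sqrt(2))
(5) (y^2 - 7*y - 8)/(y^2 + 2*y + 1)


(1) = (m - 4)/(m + 7)
(2) = d/(c*d + 4*c + d^2 + 4*d)
(3) = (u - 1)/(u + 5)
(4) = (t - 7*sqrt(2))/(t + 7*sqrt(2))
(5) = (y - 8)/(y + 1)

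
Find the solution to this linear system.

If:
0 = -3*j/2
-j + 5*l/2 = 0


Then:
j = 0
l = 0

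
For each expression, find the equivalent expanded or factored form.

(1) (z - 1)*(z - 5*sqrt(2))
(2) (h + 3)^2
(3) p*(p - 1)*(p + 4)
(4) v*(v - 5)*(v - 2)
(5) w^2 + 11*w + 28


(1) = z^2 - 5*sqrt(2)*z - z + 5*sqrt(2)
(2) = h^2 + 6*h + 9
(3) = p^3 + 3*p^2 - 4*p
(4) = v^3 - 7*v^2 + 10*v
(5) = (w + 4)*(w + 7)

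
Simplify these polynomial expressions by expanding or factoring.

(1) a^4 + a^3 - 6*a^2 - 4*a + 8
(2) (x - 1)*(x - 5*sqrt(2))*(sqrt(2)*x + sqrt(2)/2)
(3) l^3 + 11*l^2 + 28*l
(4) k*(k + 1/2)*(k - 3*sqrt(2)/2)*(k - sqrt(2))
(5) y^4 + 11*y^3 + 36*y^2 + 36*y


(1) = (a - 2)*(a - 1)*(a + 2)^2
(2) = sqrt(2)*x^3 - 10*x^2 - sqrt(2)*x^2/2 - sqrt(2)*x/2 + 5*x + 5
(3) = l*(l + 4)*(l + 7)
(4) = k^4 - 5*sqrt(2)*k^3/2 + k^3/2 - 5*sqrt(2)*k^2/4 + 3*k^2 + 3*k/2
(5) = y*(y + 2)*(y + 3)*(y + 6)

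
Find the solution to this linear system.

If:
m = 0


Then:
m = 0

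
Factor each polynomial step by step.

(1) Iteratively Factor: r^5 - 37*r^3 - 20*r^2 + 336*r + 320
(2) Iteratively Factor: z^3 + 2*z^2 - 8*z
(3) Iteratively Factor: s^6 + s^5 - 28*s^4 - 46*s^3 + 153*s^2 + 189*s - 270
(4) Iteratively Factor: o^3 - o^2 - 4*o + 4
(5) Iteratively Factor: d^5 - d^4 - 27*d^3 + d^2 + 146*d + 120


(1) = (r + 1)*(r^4 - r^3 - 36*r^2 + 16*r + 320) = (r + 1)*(r + 4)*(r^3 - 5*r^2 - 16*r + 80) = (r - 5)*(r + 1)*(r + 4)*(r^2 - 16) = (r - 5)*(r + 1)*(r + 4)^2*(r - 4)
(2) = (z)*(z^2 + 2*z - 8) = z*(z + 4)*(z - 2)
(3) = (s - 5)*(s^5 + 6*s^4 + 2*s^3 - 36*s^2 - 27*s + 54) = (s - 5)*(s + 3)*(s^4 + 3*s^3 - 7*s^2 - 15*s + 18) = (s - 5)*(s - 2)*(s + 3)*(s^3 + 5*s^2 + 3*s - 9) = (s - 5)*(s - 2)*(s + 3)^2*(s^2 + 2*s - 3) = (s - 5)*(s - 2)*(s - 1)*(s + 3)^2*(s + 3)
(4) = (o - 1)*(o^2 - 4) = (o - 2)*(o - 1)*(o + 2)
(5) = (d + 1)*(d^4 - 2*d^3 - 25*d^2 + 26*d + 120) = (d - 3)*(d + 1)*(d^3 + d^2 - 22*d - 40) = (d - 5)*(d - 3)*(d + 1)*(d^2 + 6*d + 8) = (d - 5)*(d - 3)*(d + 1)*(d + 4)*(d + 2)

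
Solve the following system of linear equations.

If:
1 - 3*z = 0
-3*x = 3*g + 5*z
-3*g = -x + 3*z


Then:
g = -7/18
x = -1/6
z = 1/3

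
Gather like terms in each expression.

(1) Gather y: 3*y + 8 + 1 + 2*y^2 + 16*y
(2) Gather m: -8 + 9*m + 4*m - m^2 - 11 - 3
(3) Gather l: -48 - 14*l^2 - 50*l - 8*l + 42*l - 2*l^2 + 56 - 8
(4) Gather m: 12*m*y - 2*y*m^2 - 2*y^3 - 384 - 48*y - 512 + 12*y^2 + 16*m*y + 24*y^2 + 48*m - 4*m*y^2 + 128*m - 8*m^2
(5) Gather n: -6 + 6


(1) = 2*y^2 + 19*y + 9
(2) = -m^2 + 13*m - 22
(3) = -16*l^2 - 16*l
(4) = m^2*(-2*y - 8) + m*(-4*y^2 + 28*y + 176) - 2*y^3 + 36*y^2 - 48*y - 896
(5) = 0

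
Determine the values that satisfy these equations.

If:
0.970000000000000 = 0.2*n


Then:
n = 4.85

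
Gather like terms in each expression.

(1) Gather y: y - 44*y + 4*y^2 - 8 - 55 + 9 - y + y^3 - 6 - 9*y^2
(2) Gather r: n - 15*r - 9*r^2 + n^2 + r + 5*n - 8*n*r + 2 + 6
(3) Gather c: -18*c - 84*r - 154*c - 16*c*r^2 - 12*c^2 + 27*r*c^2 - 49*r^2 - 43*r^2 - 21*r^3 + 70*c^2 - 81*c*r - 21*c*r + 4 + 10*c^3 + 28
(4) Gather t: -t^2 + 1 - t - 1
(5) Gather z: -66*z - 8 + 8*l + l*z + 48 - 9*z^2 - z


(1) = y^3 - 5*y^2 - 44*y - 60
(2) = n^2 + 6*n - 9*r^2 + r*(-8*n - 14) + 8
(3) = 10*c^3 + c^2*(27*r + 58) + c*(-16*r^2 - 102*r - 172) - 21*r^3 - 92*r^2 - 84*r + 32
(4) = -t^2 - t
(5) = 8*l - 9*z^2 + z*(l - 67) + 40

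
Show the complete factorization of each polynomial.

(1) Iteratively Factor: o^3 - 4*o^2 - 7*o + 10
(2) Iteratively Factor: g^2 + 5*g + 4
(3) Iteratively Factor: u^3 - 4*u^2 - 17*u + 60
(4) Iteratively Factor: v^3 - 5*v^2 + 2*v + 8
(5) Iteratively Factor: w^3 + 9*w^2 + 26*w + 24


(1) = (o - 1)*(o^2 - 3*o - 10) = (o - 1)*(o + 2)*(o - 5)
(2) = (g + 4)*(g + 1)
(3) = (u - 3)*(u^2 - u - 20) = (u - 5)*(u - 3)*(u + 4)
(4) = (v + 1)*(v^2 - 6*v + 8) = (v - 2)*(v + 1)*(v - 4)
(5) = (w + 2)*(w^2 + 7*w + 12) = (w + 2)*(w + 3)*(w + 4)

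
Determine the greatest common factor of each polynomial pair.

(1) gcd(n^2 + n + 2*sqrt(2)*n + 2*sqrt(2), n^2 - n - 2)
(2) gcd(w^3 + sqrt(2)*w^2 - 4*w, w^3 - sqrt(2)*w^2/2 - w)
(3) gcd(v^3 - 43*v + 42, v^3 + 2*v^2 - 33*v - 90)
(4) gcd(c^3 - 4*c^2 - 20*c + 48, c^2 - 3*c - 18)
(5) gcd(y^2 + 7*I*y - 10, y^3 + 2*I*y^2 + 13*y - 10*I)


(1) = n + 1
(2) = w^2 - sqrt(2)*w
(3) = v - 6
(4) = gcd((c - 6)*(c - 2)*(c + 4), (c - 6)*(c + 3)) = c - 6
(5) = y + 5*I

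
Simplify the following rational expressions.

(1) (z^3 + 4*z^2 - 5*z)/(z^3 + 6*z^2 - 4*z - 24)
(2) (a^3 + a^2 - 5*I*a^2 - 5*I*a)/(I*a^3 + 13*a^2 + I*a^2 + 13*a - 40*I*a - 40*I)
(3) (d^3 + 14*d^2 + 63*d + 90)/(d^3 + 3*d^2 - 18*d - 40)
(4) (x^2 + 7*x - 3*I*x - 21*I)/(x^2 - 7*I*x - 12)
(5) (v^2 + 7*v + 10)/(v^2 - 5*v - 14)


(1) = (z^3 + 4*z^2 - 5*z)/(z^3 + 6*z^2 - 4*z - 24)
(2) = -I*a/(a - 8*I)
(3) = (d^2 + 9*d + 18)/(d^2 - 2*d - 8)
(4) = (x + 7)/(x - 4*I)
(5) = (v + 5)/(v - 7)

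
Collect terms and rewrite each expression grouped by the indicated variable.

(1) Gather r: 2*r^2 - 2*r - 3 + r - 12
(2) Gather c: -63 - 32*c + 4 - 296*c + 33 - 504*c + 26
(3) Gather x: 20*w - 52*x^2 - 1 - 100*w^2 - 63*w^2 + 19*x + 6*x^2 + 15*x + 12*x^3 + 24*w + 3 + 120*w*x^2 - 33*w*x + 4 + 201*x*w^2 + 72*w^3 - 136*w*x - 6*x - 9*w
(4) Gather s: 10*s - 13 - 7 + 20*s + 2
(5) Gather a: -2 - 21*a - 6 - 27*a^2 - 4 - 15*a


(1) = 2*r^2 - r - 15
(2) = -832*c
(3) = 72*w^3 - 163*w^2 + 35*w + 12*x^3 + x^2*(120*w - 46) + x*(201*w^2 - 169*w + 28) + 6
(4) = 30*s - 18
(5) = -27*a^2 - 36*a - 12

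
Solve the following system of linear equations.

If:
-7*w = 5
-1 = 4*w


Then:
No Solution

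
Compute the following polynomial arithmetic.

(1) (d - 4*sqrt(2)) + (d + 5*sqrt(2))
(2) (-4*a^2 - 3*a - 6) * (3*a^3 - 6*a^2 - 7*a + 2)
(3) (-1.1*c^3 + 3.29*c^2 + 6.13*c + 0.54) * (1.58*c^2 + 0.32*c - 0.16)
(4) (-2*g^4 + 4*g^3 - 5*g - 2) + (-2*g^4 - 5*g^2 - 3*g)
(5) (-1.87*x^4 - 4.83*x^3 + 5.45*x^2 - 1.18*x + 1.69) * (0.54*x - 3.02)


(1) = 2*d + sqrt(2)
(2) = -12*a^5 + 15*a^4 + 28*a^3 + 49*a^2 + 36*a - 12
(3) = -1.738*c^5 + 4.8462*c^4 + 10.9142*c^3 + 2.2884*c^2 - 0.808*c - 0.0864
(4) = -4*g^4 + 4*g^3 - 5*g^2 - 8*g - 2
(5) = -1.0098*x^5 + 3.0392*x^4 + 17.5296*x^3 - 17.0962*x^2 + 4.4762*x - 5.1038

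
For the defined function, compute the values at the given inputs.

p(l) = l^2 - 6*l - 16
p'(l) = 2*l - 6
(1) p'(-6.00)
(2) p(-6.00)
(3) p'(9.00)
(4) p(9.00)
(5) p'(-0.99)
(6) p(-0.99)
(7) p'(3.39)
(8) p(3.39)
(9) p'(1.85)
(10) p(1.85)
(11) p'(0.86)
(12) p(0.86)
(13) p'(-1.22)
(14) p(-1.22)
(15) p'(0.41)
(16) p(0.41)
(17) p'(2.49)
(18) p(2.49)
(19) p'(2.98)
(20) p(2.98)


(1) = -18.00
(2) = 56.00
(3) = 12.00
(4) = 11.00
(5) = -7.98
(6) = -9.08
(7) = 0.78
(8) = -24.85
(9) = -2.30
(10) = -23.68
(11) = -4.28
(12) = -20.42
(13) = -8.44
(14) = -7.19
(15) = -5.18
(16) = -18.29
(17) = -1.02
(18) = -24.74
(19) = -0.04
(20) = -25.00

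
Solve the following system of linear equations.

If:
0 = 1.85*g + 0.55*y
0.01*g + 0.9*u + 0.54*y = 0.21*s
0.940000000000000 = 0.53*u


Then:
g = -0.297297297297297*y
s = 2.55727155727156*y + 7.6010781671159
u = 1.77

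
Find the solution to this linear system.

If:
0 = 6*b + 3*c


Then:
b = -c/2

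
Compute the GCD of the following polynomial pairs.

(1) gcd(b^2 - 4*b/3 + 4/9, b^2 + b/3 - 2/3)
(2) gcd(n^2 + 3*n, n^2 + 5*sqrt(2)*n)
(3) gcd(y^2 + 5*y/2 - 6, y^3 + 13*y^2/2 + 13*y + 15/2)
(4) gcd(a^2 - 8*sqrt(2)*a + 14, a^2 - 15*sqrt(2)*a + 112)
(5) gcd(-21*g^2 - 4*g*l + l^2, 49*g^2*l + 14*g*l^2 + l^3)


(1) = b - 2/3
(2) = n
(3) = gcd((y - 3/2)*(y + 4), (y + 1)*(y + 5/2)*(y + 3)) = 1
(4) = gcd((a - 7*sqrt(2))*(a - sqrt(2)), (a - 8*sqrt(2))*(a - 7*sqrt(2))) = a - 7*sqrt(2)
(5) = 1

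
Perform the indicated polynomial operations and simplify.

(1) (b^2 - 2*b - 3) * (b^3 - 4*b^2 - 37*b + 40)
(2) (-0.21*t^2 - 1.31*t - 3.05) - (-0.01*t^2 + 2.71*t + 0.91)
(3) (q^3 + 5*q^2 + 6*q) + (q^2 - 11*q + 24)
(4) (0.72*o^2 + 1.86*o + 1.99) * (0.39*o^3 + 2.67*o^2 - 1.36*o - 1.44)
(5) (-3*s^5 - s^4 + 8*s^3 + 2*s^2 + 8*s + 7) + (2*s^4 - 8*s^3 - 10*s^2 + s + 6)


(1) = b^5 - 6*b^4 - 32*b^3 + 126*b^2 + 31*b - 120
(2) = -0.2*t^2 - 4.02*t - 3.96
(3) = q^3 + 6*q^2 - 5*q + 24
(4) = 0.2808*o^5 + 2.6478*o^4 + 4.7631*o^3 + 1.7469*o^2 - 5.3848*o - 2.8656
(5) = -3*s^5 + s^4 - 8*s^2 + 9*s + 13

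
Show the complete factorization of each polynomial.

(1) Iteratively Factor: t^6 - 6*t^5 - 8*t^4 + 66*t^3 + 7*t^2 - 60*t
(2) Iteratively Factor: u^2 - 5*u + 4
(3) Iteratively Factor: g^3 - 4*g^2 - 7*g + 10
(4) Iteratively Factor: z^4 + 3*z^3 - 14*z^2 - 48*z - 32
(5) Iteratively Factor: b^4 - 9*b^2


(1) = (t)*(t^5 - 6*t^4 - 8*t^3 + 66*t^2 + 7*t - 60) = t*(t - 1)*(t^4 - 5*t^3 - 13*t^2 + 53*t + 60) = t*(t - 1)*(t + 3)*(t^3 - 8*t^2 + 11*t + 20) = t*(t - 4)*(t - 1)*(t + 3)*(t^2 - 4*t - 5) = t*(t - 5)*(t - 4)*(t - 1)*(t + 3)*(t + 1)
(2) = (u - 1)*(u - 4)
(3) = (g - 1)*(g^2 - 3*g - 10) = (g - 1)*(g + 2)*(g - 5)
(4) = (z + 2)*(z^3 + z^2 - 16*z - 16) = (z + 2)*(z + 4)*(z^2 - 3*z - 4) = (z + 1)*(z + 2)*(z + 4)*(z - 4)
(5) = (b)*(b^3 - 9*b) = b*(b + 3)*(b^2 - 3*b) = b^2*(b + 3)*(b - 3)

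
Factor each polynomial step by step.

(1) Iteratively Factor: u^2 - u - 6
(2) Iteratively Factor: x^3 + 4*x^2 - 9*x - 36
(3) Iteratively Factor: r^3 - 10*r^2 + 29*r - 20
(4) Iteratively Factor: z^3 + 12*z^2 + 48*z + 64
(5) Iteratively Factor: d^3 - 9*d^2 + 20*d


(1) = (u + 2)*(u - 3)
(2) = (x - 3)*(x^2 + 7*x + 12) = (x - 3)*(x + 3)*(x + 4)
(3) = (r - 1)*(r^2 - 9*r + 20) = (r - 4)*(r - 1)*(r - 5)
(4) = (z + 4)*(z^2 + 8*z + 16) = (z + 4)^2*(z + 4)
(5) = (d - 4)*(d^2 - 5*d) = (d - 5)*(d - 4)*(d)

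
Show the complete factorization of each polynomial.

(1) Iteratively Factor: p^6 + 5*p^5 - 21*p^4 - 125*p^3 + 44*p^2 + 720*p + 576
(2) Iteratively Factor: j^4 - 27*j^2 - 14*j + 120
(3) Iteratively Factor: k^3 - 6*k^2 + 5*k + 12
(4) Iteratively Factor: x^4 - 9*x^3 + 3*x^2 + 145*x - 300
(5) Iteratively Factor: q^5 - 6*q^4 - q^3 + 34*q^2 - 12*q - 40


(1) = (p + 4)*(p^5 + p^4 - 25*p^3 - 25*p^2 + 144*p + 144) = (p + 4)^2*(p^4 - 3*p^3 - 13*p^2 + 27*p + 36) = (p - 4)*(p + 4)^2*(p^3 + p^2 - 9*p - 9) = (p - 4)*(p - 3)*(p + 4)^2*(p^2 + 4*p + 3) = (p - 4)*(p - 3)*(p + 3)*(p + 4)^2*(p + 1)
(2) = (j - 5)*(j^3 + 5*j^2 - 2*j - 24) = (j - 5)*(j - 2)*(j^2 + 7*j + 12) = (j - 5)*(j - 2)*(j + 4)*(j + 3)
(3) = (k - 4)*(k^2 - 2*k - 3) = (k - 4)*(k + 1)*(k - 3)
(4) = (x - 5)*(x^3 - 4*x^2 - 17*x + 60) = (x - 5)*(x - 3)*(x^2 - x - 20) = (x - 5)*(x - 3)*(x + 4)*(x - 5)
(5) = (q - 2)*(q^4 - 4*q^3 - 9*q^2 + 16*q + 20) = (q - 5)*(q - 2)*(q^3 + q^2 - 4*q - 4) = (q - 5)*(q - 2)^2*(q^2 + 3*q + 2) = (q - 5)*(q - 2)^2*(q + 1)*(q + 2)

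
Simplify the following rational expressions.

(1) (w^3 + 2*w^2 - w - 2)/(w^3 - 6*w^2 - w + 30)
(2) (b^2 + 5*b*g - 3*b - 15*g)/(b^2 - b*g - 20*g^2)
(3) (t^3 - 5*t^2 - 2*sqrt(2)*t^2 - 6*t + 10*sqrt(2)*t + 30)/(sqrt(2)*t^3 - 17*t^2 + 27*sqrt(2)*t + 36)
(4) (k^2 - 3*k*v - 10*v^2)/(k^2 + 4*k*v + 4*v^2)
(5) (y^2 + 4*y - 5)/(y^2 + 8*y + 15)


(1) = (w^2 - 1)/(w^2 - 8*w + 15)
(2) = (b^2 + 5*b*g - 3*b - 15*g)/(b^2 - b*g - 20*g^2)
(3) = (t^2 + t*(-5 + sqrt(2)) - 5*sqrt(2))/(sqrt(2)*t^2 - 11*t - 6*sqrt(2))
(4) = (k - 5*v)/(k + 2*v)
(5) = (y - 1)/(y + 3)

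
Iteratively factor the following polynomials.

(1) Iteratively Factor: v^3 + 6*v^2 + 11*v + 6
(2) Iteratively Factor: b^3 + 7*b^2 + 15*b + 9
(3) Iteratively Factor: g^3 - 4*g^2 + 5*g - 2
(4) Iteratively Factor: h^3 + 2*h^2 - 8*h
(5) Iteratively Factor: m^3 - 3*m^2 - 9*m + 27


(1) = (v + 2)*(v^2 + 4*v + 3) = (v + 2)*(v + 3)*(v + 1)
(2) = (b + 1)*(b^2 + 6*b + 9) = (b + 1)*(b + 3)*(b + 3)
(3) = (g - 1)*(g^2 - 3*g + 2) = (g - 1)^2*(g - 2)
(4) = (h - 2)*(h^2 + 4*h) = (h - 2)*(h + 4)*(h)
(5) = (m - 3)*(m^2 - 9) = (m - 3)*(m + 3)*(m - 3)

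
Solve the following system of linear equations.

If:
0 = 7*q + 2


Then:
q = -2/7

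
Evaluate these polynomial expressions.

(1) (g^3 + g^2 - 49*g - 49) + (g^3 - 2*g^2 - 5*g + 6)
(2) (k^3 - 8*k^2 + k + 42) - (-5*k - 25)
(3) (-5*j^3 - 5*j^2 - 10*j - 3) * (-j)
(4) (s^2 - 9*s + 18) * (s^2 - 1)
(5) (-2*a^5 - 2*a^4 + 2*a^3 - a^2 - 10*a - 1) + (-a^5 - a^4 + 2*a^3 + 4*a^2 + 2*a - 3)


(1) = 2*g^3 - g^2 - 54*g - 43
(2) = k^3 - 8*k^2 + 6*k + 67
(3) = 5*j^4 + 5*j^3 + 10*j^2 + 3*j
(4) = s^4 - 9*s^3 + 17*s^2 + 9*s - 18
(5) = -3*a^5 - 3*a^4 + 4*a^3 + 3*a^2 - 8*a - 4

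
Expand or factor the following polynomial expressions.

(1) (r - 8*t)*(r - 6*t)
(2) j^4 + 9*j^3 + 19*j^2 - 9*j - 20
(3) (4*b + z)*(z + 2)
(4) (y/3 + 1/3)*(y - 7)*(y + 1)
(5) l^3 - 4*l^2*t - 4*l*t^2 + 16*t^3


(1) = r^2 - 14*r*t + 48*t^2
(2) = (j - 1)*(j + 1)*(j + 4)*(j + 5)
(3) = 4*b*z + 8*b + z^2 + 2*z
(4) = y^3/3 - 5*y^2/3 - 13*y/3 - 7/3
(5) = (l - 4*t)*(l - 2*t)*(l + 2*t)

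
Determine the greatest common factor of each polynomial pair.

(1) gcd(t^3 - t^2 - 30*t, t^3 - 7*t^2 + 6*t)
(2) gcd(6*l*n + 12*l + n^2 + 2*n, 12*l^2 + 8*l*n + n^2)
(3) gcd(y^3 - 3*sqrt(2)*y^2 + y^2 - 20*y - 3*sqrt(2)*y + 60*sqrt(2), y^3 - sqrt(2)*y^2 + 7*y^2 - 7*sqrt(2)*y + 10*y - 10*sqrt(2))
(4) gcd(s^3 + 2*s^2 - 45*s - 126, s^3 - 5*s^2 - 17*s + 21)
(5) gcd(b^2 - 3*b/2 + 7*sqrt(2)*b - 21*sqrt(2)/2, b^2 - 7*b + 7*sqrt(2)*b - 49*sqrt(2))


(1) = t^2 - 6*t
(2) = gcd((6*l + n)*(n + 2), (2*l + n)*(6*l + n)) = 6*l + n
(3) = gcd((y - 4)*(y + 5)*(y - 3*sqrt(2)), (y + 2)*(y + 5)*(y - sqrt(2))) = y + 5
(4) = s^2 - 4*s - 21
(5) = b + 7*sqrt(2)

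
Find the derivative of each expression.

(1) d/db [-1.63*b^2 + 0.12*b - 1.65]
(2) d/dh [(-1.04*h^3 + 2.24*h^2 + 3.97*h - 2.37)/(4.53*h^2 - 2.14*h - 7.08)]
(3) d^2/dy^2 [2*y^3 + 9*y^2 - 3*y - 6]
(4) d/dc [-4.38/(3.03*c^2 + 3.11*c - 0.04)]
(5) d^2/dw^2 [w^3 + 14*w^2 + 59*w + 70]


(1) = 0.12 - 3.26*b
(2) = (-4.7112*h^4 + 4.4512*h^3 - 0.6881*h^2 - 10.2462*h - 33.1794)/(20.5209*h^4 - 19.3884*h^3 - 59.5652*h^2 + 30.3024*h + 50.1264)
(3) = 12*y + 18
(4) = (26.5428*c + 13.6218)/(3.03*c^2 + 3.11*c - 0.04)^2
(5) = 6*w + 28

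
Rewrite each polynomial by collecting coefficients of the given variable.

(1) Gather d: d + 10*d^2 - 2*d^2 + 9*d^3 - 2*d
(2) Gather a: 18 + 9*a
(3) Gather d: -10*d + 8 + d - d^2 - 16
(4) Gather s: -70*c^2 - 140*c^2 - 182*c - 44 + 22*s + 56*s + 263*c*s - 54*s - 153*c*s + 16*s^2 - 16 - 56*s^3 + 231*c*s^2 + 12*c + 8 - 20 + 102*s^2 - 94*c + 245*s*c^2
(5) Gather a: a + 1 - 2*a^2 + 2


(1) = 9*d^3 + 8*d^2 - d
(2) = 9*a + 18
(3) = -d^2 - 9*d - 8
(4) = -210*c^2 - 264*c - 56*s^3 + s^2*(231*c + 118) + s*(245*c^2 + 110*c + 24) - 72
(5) = -2*a^2 + a + 3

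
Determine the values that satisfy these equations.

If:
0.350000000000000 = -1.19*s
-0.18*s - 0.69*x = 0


Then:
s = -0.29
x = 0.08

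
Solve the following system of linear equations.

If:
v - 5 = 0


Then:
v = 5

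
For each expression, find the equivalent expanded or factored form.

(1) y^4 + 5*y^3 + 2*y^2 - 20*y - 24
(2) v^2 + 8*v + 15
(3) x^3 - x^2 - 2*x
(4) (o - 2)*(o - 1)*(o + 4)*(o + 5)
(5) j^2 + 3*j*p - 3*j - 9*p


(1) = (y - 2)*(y + 2)^2*(y + 3)
(2) = (v + 3)*(v + 5)
(3) = x*(x - 2)*(x + 1)
(4) = o^4 + 6*o^3 - 5*o^2 - 42*o + 40
(5) = (j - 3)*(j + 3*p)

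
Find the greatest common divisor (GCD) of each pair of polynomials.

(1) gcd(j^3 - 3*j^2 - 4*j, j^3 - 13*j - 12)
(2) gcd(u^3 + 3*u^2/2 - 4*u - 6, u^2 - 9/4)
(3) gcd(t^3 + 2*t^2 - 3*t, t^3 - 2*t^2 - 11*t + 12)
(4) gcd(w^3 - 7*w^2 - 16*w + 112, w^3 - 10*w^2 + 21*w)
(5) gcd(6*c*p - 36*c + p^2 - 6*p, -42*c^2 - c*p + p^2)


(1) = j^2 - 3*j - 4
(2) = u + 3/2
(3) = gcd(t*(t - 1)*(t + 3), (t - 4)*(t - 1)*(t + 3)) = t^2 + 2*t - 3
(4) = w - 7
(5) = 6*c + p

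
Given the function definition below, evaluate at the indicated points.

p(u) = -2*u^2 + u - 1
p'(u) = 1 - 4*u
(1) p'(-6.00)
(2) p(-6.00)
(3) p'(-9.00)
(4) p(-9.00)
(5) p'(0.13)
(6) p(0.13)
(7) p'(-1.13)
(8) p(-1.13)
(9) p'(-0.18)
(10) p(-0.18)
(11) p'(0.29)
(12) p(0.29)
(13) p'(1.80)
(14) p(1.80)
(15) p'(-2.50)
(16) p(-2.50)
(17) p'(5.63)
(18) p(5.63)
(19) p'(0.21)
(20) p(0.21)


(1) = 25.00
(2) = -79.00
(3) = 37.00
(4) = -172.00
(5) = 0.48
(6) = -0.90
(7) = 5.52
(8) = -4.68
(9) = 1.72
(10) = -1.24
(11) = -0.16
(12) = -0.88
(13) = -6.20
(14) = -5.68
(15) = 11.00
(16) = -16.00
(17) = -21.52
(18) = -58.76
(19) = 0.16
(20) = -0.88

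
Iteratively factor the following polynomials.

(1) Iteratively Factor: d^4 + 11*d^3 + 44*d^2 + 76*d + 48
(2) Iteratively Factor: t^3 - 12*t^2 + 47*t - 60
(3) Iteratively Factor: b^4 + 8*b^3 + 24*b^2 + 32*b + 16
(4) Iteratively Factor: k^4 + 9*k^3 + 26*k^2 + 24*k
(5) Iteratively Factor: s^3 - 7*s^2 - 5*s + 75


(1) = (d + 4)*(d^3 + 7*d^2 + 16*d + 12) = (d + 2)*(d + 4)*(d^2 + 5*d + 6) = (d + 2)^2*(d + 4)*(d + 3)
(2) = (t - 5)*(t^2 - 7*t + 12) = (t - 5)*(t - 3)*(t - 4)
(3) = (b + 2)*(b^3 + 6*b^2 + 12*b + 8) = (b + 2)^2*(b^2 + 4*b + 4) = (b + 2)^3*(b + 2)
(4) = (k + 2)*(k^3 + 7*k^2 + 12*k) = k*(k + 2)*(k^2 + 7*k + 12) = k*(k + 2)*(k + 3)*(k + 4)
(5) = (s - 5)*(s^2 - 2*s - 15) = (s - 5)*(s + 3)*(s - 5)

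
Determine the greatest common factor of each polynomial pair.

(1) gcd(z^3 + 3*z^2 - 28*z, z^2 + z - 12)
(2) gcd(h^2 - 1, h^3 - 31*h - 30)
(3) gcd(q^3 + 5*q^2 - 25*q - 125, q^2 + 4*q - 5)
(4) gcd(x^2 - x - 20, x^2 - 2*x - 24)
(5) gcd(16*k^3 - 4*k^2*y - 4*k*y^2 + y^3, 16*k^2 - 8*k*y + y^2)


(1) = gcd(z*(z - 4)*(z + 7), (z - 3)*(z + 4)) = 1
(2) = gcd((h - 1)*(h + 1), (h - 6)*(h + 1)*(h + 5)) = h + 1
(3) = gcd((q - 5)*(q + 5)^2, (q - 1)*(q + 5)) = q + 5
(4) = gcd((x - 5)*(x + 4), (x - 6)*(x + 4)) = x + 4
(5) = gcd((-4*k + y)*(-2*k + y)*(2*k + y), (-4*k + y)^2) = -4*k + y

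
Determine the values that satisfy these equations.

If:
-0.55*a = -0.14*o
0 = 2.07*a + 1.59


Then:
a = -0.77
o = -3.02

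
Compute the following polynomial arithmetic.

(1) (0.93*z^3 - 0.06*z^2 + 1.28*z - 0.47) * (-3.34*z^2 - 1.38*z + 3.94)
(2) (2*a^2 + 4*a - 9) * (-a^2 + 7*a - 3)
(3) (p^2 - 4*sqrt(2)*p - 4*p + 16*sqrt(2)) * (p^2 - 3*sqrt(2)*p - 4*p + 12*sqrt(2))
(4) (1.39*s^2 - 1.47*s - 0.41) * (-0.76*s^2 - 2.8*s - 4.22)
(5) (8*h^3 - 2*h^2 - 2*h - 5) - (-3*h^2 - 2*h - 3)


(1) = -3.1062*z^5 - 1.083*z^4 - 0.5282*z^3 - 0.433*z^2 + 5.6918*z - 1.8518
(2) = -2*a^4 + 10*a^3 + 31*a^2 - 75*a + 27
(3) = p^4 - 7*sqrt(2)*p^3 - 8*p^3 + 40*p^2 + 56*sqrt(2)*p^2 - 192*p - 112*sqrt(2)*p + 384
(4) = -1.0564*s^4 - 2.7748*s^3 - 1.4382*s^2 + 7.3514*s + 1.7302
(5) = 8*h^3 + h^2 - 2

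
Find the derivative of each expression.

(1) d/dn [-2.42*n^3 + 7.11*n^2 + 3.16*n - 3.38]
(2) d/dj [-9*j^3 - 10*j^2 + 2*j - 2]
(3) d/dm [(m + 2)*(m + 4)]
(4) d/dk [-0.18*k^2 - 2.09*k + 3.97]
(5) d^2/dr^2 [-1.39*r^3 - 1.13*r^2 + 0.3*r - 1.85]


(1) = -7.26*n^2 + 14.22*n + 3.16
(2) = -27*j^2 - 20*j + 2
(3) = 2*m + 6
(4) = -0.36*k - 2.09
(5) = -8.34*r - 2.26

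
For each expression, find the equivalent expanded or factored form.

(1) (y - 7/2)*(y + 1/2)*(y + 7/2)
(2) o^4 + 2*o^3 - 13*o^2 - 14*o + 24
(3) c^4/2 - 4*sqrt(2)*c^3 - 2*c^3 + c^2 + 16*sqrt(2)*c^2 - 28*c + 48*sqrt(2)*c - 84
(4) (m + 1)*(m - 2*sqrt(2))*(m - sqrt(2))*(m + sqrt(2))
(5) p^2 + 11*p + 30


(1) = y^3 + y^2/2 - 49*y/4 - 49/8
(2) = (o - 3)*(o - 1)*(o + 2)*(o + 4)
(3) = (c/2 + 1)*(c - 6)*(c - 7*sqrt(2))*(c - sqrt(2))
(4) = m^4 - 2*sqrt(2)*m^3 + m^3 - 2*sqrt(2)*m^2 - 2*m^2 - 2*m + 4*sqrt(2)*m + 4*sqrt(2)
(5) = (p + 5)*(p + 6)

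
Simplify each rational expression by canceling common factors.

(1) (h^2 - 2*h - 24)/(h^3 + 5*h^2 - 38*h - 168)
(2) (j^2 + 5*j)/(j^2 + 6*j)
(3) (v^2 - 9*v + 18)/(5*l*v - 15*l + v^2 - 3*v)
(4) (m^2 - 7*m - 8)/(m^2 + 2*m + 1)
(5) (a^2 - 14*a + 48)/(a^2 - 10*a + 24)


(1) = 1/(h + 7)
(2) = (j + 5)/(j + 6)
(3) = (v - 6)/(5*l + v)
(4) = (m - 8)/(m + 1)
(5) = (a - 8)/(a - 4)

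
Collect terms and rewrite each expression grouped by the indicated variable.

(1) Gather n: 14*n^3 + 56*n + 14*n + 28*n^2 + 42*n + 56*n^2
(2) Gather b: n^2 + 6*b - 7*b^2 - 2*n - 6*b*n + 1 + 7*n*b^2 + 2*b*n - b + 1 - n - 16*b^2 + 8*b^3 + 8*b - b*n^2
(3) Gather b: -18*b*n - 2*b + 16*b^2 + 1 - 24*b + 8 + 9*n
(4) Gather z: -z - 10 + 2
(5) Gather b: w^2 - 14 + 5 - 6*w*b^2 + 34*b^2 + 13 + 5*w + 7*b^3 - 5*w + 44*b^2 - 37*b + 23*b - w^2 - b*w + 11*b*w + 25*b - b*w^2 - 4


(1) = 14*n^3 + 84*n^2 + 112*n
(2) = 8*b^3 + b^2*(7*n - 23) + b*(-n^2 - 4*n + 13) + n^2 - 3*n + 2
(3) = 16*b^2 + b*(-18*n - 26) + 9*n + 9
(4) = -z - 8
(5) = 7*b^3 + b^2*(78 - 6*w) + b*(-w^2 + 10*w + 11)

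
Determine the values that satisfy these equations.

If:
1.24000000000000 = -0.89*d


Then:
d = -1.39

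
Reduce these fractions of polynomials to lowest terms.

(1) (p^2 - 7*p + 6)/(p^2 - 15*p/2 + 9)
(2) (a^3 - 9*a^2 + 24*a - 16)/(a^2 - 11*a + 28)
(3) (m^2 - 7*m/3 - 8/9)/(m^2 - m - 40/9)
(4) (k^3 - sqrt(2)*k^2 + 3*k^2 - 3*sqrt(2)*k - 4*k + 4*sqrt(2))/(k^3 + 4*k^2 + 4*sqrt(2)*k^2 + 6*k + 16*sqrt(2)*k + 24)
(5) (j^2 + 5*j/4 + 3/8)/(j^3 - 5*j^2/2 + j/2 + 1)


(1) = (2*p - 2)/(2*p - 3)
(2) = (a^2 - 5*a + 4)/(a - 7)
(3) = (3*m + 1)/(3*m + 5)
(4) = (k^2 + k*(-sqrt(2) - 1) + sqrt(2))/(k^2 + 4*sqrt(2)*k + 6)
(5) = (4*j + 3)/(4*j^2 - 12*j + 8)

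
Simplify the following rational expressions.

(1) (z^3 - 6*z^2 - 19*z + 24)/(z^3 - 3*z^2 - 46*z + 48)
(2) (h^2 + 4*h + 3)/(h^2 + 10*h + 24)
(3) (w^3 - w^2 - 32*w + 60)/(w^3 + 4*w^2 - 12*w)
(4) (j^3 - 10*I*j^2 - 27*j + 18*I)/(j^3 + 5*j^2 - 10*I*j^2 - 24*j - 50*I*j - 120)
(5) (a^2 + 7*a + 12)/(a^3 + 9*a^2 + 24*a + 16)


(1) = (z + 3)/(z + 6)
(2) = (h^2 + 4*h + 3)/(h^2 + 10*h + 24)
(3) = (w - 5)/w
(4) = (j^2 - 4*I*j - 3)/(j^2 + j*(5 - 4*I) - 20*I)
(5) = (a + 3)/(a^2 + 5*a + 4)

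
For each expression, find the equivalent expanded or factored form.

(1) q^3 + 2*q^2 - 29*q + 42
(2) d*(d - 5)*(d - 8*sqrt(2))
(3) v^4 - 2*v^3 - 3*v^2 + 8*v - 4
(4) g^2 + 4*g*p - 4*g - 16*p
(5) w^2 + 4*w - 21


(1) = (q - 3)*(q - 2)*(q + 7)
(2) = d^3 - 8*sqrt(2)*d^2 - 5*d^2 + 40*sqrt(2)*d
(3) = (v - 2)*(v - 1)^2*(v + 2)
(4) = (g - 4)*(g + 4*p)
(5) = (w - 3)*(w + 7)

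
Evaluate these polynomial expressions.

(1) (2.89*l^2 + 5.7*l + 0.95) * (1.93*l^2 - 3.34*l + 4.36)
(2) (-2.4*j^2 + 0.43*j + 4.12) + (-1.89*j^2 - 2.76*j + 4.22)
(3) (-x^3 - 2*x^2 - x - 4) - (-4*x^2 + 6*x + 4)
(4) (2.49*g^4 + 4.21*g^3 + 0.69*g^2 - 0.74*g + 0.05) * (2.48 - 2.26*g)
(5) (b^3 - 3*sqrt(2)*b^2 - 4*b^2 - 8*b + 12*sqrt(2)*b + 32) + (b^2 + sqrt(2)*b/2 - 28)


(1) = 5.5777*l^4 + 1.3484*l^3 - 4.6041*l^2 + 21.679*l + 4.142
(2) = -4.29*j^2 - 2.33*j + 8.34
(3) = -x^3 + 2*x^2 - 7*x - 8
(4) = -5.6274*g^5 - 3.3394*g^4 + 8.8814*g^3 + 3.3836*g^2 - 1.9482*g + 0.124
(5) = b^3 - 3*sqrt(2)*b^2 - 3*b^2 - 8*b + 25*sqrt(2)*b/2 + 4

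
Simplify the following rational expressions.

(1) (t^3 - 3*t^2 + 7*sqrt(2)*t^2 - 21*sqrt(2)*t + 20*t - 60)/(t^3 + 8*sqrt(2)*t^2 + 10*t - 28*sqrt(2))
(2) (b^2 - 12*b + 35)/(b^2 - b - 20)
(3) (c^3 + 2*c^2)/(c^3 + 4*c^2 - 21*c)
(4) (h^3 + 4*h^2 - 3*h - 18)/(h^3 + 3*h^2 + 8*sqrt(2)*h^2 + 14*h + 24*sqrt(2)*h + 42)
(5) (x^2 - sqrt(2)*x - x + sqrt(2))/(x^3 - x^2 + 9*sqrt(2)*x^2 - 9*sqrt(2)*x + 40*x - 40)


(1) = (t^2 + t*(-3 + 5*sqrt(2)) - 15*sqrt(2))/(t^2 + 6*sqrt(2)*t - 14)
(2) = (b - 7)/(b + 4)
(3) = (c^2 + 2*c)/(c^2 + 4*c - 21)
(4) = (h^2 + h - 6)/(h^2 + 8*sqrt(2)*h + 14)
(5) = (x - sqrt(2))/(x^2 + 9*sqrt(2)*x + 40)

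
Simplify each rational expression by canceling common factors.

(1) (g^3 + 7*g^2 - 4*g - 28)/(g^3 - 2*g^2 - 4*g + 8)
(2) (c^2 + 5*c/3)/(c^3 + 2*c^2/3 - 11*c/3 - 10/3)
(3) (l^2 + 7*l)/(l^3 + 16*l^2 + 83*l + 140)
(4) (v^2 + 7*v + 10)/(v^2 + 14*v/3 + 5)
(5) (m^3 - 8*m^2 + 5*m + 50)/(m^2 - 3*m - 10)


(1) = (g + 7)/(g - 2)
(2) = c/(c^2 - c - 2)
(3) = l/(l^2 + 9*l + 20)
(4) = (3*v^2 + 21*v + 30)/(3*v^2 + 14*v + 15)
(5) = m - 5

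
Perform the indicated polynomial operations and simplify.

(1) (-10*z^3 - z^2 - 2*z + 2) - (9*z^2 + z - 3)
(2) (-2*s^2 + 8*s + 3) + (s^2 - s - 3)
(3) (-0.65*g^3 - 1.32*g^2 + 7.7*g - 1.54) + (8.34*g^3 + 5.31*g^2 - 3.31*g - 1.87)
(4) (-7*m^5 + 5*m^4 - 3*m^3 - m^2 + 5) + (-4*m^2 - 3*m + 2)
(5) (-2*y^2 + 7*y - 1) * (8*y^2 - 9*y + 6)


(1) = -10*z^3 - 10*z^2 - 3*z + 5
(2) = -s^2 + 7*s
(3) = 7.69*g^3 + 3.99*g^2 + 4.39*g - 3.41
(4) = -7*m^5 + 5*m^4 - 3*m^3 - 5*m^2 - 3*m + 7
(5) = -16*y^4 + 74*y^3 - 83*y^2 + 51*y - 6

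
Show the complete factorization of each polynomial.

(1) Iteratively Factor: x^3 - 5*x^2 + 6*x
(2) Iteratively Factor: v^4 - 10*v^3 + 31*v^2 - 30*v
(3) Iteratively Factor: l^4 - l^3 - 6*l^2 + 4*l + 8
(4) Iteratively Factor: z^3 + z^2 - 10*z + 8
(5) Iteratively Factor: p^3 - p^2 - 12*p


(1) = (x)*(x^2 - 5*x + 6) = x*(x - 3)*(x - 2)
(2) = (v - 5)*(v^3 - 5*v^2 + 6*v) = (v - 5)*(v - 3)*(v^2 - 2*v) = v*(v - 5)*(v - 3)*(v - 2)
(3) = (l + 1)*(l^3 - 2*l^2 - 4*l + 8) = (l - 2)*(l + 1)*(l^2 - 4) = (l - 2)^2*(l + 1)*(l + 2)
(4) = (z - 2)*(z^2 + 3*z - 4) = (z - 2)*(z - 1)*(z + 4)
(5) = (p)*(p^2 - p - 12) = p*(p - 4)*(p + 3)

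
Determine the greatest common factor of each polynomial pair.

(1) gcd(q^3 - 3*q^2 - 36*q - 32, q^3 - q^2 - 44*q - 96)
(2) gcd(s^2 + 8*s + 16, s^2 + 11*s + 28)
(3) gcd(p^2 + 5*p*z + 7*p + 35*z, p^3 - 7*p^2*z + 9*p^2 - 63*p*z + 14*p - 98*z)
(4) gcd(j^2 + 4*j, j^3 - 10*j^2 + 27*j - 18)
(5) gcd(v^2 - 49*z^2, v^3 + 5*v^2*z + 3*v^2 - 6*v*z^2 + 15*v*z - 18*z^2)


(1) = q^2 - 4*q - 32
(2) = gcd((s + 4)^2, (s + 4)*(s + 7)) = s + 4
(3) = gcd((p + 7)*(p + 5*z), (p + 2)*(p + 7)*(p - 7*z)) = p + 7
(4) = gcd(j*(j + 4), (j - 6)*(j - 3)*(j - 1)) = 1
(5) = gcd((v - 7*z)*(v + 7*z), (v + 3)*(v - z)*(v + 6*z)) = 1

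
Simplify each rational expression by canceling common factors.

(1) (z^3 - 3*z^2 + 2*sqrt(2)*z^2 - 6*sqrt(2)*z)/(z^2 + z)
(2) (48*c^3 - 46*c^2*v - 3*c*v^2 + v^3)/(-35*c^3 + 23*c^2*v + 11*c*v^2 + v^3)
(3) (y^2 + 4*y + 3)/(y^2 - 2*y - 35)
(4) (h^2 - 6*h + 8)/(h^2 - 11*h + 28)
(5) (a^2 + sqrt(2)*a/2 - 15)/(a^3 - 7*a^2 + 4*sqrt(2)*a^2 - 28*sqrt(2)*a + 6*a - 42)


(1) = (z^2 + z*(-3 + 2*sqrt(2)) - 6*sqrt(2))/(z + 1)
(2) = (-48*c^2 - 2*c*v + v^2)/(35*c^2 + 12*c*v + v^2)
(3) = (y^2 + 4*y + 3)/(y^2 - 2*y - 35)
(4) = (h - 2)/(h - 7)
(5) = (2*a - 5*sqrt(2))/(2*a^2 + a*(-14 + 2*sqrt(2)) - 14*sqrt(2))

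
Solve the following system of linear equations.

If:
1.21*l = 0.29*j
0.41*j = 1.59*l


Then:
j = 0.00
l = 0.00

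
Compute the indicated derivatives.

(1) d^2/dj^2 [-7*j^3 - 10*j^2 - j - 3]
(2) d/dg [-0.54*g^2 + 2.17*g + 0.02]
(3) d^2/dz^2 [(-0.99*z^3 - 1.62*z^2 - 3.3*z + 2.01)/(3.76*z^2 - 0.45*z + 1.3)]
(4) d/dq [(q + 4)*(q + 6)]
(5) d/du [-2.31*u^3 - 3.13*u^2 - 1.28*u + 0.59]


(1) = -42*j - 20
(2) = 2.17 - 1.08*g
(3) = (-89.51295*z^3 + 221.485716*z^2 + 66.33828*z - 28.17231)/(53.157376*z^6 - 19.08576*z^5 + 57.42084*z^4 - 13.288725*z^3 + 19.85295*z^2 - 2.2815*z + 2.197)
(4) = 2*q + 10
(5) = -6.93*u^2 - 6.26*u - 1.28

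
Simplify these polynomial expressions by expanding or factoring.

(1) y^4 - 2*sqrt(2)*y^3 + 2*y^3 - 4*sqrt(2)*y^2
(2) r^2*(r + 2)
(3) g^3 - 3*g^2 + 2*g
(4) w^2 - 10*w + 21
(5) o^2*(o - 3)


(1) = y^2*(y + 2)*(y - 2*sqrt(2))
(2) = r^3 + 2*r^2
(3) = g*(g - 2)*(g - 1)
(4) = (w - 7)*(w - 3)
(5) = o^3 - 3*o^2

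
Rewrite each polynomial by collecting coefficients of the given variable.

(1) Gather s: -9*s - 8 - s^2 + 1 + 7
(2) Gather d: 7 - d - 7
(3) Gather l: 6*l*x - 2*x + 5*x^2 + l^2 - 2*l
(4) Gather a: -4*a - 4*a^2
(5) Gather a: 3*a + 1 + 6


(1) = -s^2 - 9*s
(2) = -d
(3) = l^2 + l*(6*x - 2) + 5*x^2 - 2*x
(4) = -4*a^2 - 4*a
(5) = 3*a + 7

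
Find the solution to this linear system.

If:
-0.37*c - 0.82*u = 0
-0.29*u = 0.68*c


Then:
c = 0.00
u = 0.00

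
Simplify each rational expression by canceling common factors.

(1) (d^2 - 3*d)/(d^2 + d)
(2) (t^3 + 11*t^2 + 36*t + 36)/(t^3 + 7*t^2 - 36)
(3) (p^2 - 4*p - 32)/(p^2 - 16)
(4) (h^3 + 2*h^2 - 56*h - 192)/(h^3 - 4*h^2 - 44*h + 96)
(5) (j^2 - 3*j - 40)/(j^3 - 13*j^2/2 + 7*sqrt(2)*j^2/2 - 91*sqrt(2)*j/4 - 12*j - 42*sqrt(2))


(1) = (d - 3)/(d + 1)
(2) = (t + 2)/(t - 2)
(3) = (p - 8)/(p - 4)
(4) = (h + 4)/(h - 2)
(5) = (4*j + 20)/(4*j^2 + j*(6 + 14*sqrt(2)) + 21*sqrt(2))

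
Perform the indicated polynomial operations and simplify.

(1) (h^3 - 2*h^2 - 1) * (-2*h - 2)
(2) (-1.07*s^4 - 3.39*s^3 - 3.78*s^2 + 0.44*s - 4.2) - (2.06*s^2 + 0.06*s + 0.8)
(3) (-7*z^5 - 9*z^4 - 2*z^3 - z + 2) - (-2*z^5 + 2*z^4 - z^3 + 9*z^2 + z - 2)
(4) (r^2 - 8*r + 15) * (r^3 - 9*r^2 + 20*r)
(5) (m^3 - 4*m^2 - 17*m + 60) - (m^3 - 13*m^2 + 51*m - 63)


(1) = -2*h^4 + 2*h^3 + 4*h^2 + 2*h + 2
(2) = -1.07*s^4 - 3.39*s^3 - 5.84*s^2 + 0.38*s - 5.0
(3) = -5*z^5 - 11*z^4 - z^3 - 9*z^2 - 2*z + 4
(4) = r^5 - 17*r^4 + 107*r^3 - 295*r^2 + 300*r
(5) = 9*m^2 - 68*m + 123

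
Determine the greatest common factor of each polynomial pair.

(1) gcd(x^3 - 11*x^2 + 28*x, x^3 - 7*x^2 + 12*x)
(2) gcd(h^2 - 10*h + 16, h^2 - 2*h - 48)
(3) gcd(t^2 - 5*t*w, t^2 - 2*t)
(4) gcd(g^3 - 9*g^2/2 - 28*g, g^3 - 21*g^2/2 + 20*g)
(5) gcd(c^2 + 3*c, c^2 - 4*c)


(1) = x^2 - 4*x
(2) = h - 8
(3) = gcd(t*(t - 5*w), t*(t - 2)) = t
(4) = g^2 - 8*g
(5) = c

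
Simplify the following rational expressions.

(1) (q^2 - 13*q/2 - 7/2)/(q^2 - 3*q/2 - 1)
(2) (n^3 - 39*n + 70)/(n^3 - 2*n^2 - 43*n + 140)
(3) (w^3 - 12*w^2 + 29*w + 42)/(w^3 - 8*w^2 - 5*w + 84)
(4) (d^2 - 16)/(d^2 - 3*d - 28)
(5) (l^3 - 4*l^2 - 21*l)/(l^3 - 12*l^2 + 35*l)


(1) = (q - 7)/(q - 2)
(2) = (n - 2)/(n - 4)
(3) = (w^2 - 5*w - 6)/(w^2 - w - 12)
(4) = (d - 4)/(d - 7)
(5) = (l + 3)/(l - 5)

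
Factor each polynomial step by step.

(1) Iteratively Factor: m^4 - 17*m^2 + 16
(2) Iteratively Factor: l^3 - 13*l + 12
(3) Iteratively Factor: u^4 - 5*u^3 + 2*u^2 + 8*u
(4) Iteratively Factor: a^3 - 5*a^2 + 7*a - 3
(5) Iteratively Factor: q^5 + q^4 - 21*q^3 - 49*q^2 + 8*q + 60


(1) = (m + 4)*(m^3 - 4*m^2 - m + 4) = (m - 1)*(m + 4)*(m^2 - 3*m - 4) = (m - 4)*(m - 1)*(m + 4)*(m + 1)
(2) = (l - 3)*(l^2 + 3*l - 4) = (l - 3)*(l - 1)*(l + 4)
(3) = (u + 1)*(u^3 - 6*u^2 + 8*u) = u*(u + 1)*(u^2 - 6*u + 8) = u*(u - 2)*(u + 1)*(u - 4)
(4) = (a - 1)*(a^2 - 4*a + 3) = (a - 1)^2*(a - 3)
(5) = (q - 5)*(q^4 + 6*q^3 + 9*q^2 - 4*q - 12) = (q - 5)*(q + 3)*(q^3 + 3*q^2 - 4) = (q - 5)*(q + 2)*(q + 3)*(q^2 + q - 2) = (q - 5)*(q + 2)^2*(q + 3)*(q - 1)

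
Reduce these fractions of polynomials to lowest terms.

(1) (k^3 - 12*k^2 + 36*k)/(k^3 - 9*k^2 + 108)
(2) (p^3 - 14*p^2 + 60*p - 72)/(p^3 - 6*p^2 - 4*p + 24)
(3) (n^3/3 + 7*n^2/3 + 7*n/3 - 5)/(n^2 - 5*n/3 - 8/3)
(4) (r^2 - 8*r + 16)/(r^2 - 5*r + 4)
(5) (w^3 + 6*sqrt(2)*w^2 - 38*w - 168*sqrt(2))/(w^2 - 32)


(1) = k/(k + 3)
(2) = (p - 6)/(p + 2)
(3) = (n^3 + 7*n^2 + 7*n - 15)/(3*n^2 - 5*n - 8)
(4) = (r - 4)/(r - 1)
(5) = (w^2 + 10*sqrt(2)*w + 42)/(w + 4*sqrt(2))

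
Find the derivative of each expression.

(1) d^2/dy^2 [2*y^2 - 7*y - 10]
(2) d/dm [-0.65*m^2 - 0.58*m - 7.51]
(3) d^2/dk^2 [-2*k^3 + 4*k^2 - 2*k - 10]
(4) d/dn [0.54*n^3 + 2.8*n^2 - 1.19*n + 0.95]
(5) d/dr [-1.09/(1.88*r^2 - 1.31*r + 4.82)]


(1) = 4
(2) = -1.3*m - 0.58
(3) = 8 - 12*k
(4) = 1.62*n^2 + 5.6*n - 1.19
(5) = (4.0984*r - 1.4279)/(1.88*r^2 - 1.31*r + 4.82)^2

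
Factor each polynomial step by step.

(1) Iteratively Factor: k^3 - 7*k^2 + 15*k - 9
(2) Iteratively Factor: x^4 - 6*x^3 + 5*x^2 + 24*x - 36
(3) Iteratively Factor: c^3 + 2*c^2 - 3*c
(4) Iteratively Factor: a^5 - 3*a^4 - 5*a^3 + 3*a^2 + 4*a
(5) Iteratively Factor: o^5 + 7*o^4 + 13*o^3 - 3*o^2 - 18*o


(1) = (k - 3)*(k^2 - 4*k + 3) = (k - 3)*(k - 1)*(k - 3)
(2) = (x - 3)*(x^3 - 3*x^2 - 4*x + 12) = (x - 3)*(x + 2)*(x^2 - 5*x + 6) = (x - 3)*(x - 2)*(x + 2)*(x - 3)
(3) = (c)*(c^2 + 2*c - 3) = c*(c - 1)*(c + 3)
(4) = (a - 4)*(a^4 + a^3 - a^2 - a) = (a - 4)*(a - 1)*(a^3 + 2*a^2 + a) = (a - 4)*(a - 1)*(a + 1)*(a^2 + a) = a*(a - 4)*(a - 1)*(a + 1)*(a + 1)
(5) = (o + 2)*(o^4 + 5*o^3 + 3*o^2 - 9*o) = (o + 2)*(o + 3)*(o^3 + 2*o^2 - 3*o) = o*(o + 2)*(o + 3)*(o^2 + 2*o - 3) = o*(o - 1)*(o + 2)*(o + 3)*(o + 3)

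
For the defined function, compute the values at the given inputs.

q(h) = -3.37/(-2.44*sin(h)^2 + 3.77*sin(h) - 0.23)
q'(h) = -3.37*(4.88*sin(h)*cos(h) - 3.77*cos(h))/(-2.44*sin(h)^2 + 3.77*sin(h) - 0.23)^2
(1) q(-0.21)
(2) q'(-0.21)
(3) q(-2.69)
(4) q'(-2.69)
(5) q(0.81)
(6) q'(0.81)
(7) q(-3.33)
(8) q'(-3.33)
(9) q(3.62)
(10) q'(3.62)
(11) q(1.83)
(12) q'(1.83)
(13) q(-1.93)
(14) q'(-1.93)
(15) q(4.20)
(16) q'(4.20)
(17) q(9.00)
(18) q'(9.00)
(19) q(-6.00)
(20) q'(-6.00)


(1) = 3.00
(2) = 12.54
(3) = 1.44
(4) = -3.27
(5) = -2.76
(6) = 0.37
(7) = -8.63
(8) = -62.00
(9) = 1.36
(10) = -2.92
(11) = -2.97
(12) = 0.64
(13) = 0.57
(14) = -0.28
(15) = 0.63
(16) = -0.46
(17) = -3.71
(18) = -6.53
(19) = -5.32
(20) = 19.44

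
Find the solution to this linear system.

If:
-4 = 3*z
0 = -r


Then:
r = 0
z = -4/3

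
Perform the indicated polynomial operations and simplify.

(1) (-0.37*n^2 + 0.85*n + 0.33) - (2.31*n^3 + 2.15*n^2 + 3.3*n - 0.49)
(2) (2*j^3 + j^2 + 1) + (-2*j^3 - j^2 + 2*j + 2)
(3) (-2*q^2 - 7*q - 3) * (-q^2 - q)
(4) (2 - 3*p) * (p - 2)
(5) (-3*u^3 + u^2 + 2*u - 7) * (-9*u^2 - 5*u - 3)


(1) = -2.31*n^3 - 2.52*n^2 - 2.45*n + 0.82
(2) = 2*j + 3
(3) = 2*q^4 + 9*q^3 + 10*q^2 + 3*q
(4) = -3*p^2 + 8*p - 4
(5) = 27*u^5 + 6*u^4 - 14*u^3 + 50*u^2 + 29*u + 21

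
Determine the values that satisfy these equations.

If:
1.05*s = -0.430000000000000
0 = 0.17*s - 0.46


Then:
No Solution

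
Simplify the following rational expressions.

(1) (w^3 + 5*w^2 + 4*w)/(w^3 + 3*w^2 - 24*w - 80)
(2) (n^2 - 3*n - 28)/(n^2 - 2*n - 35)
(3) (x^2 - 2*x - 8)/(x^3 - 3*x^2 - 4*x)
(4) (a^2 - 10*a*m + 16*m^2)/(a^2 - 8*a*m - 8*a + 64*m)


(1) = (w^2 + w)/(w^2 - w - 20)
(2) = (n + 4)/(n + 5)
(3) = (x + 2)/(x^2 + x)
(4) = (a - 2*m)/(a - 8)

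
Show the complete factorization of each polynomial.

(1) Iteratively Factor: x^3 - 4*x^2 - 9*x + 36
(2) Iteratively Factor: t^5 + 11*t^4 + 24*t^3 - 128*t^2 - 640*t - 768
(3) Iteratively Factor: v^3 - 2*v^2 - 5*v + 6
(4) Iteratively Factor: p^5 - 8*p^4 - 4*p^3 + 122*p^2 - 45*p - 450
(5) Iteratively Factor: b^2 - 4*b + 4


(1) = (x + 3)*(x^2 - 7*x + 12) = (x - 3)*(x + 3)*(x - 4)
(2) = (t + 4)*(t^4 + 7*t^3 - 4*t^2 - 112*t - 192) = (t + 3)*(t + 4)*(t^3 + 4*t^2 - 16*t - 64) = (t + 3)*(t + 4)^2*(t^2 - 16) = (t + 3)*(t + 4)^3*(t - 4)
(3) = (v - 3)*(v^2 + v - 2) = (v - 3)*(v - 1)*(v + 2)
(4) = (p - 3)*(p^4 - 5*p^3 - 19*p^2 + 65*p + 150) = (p - 5)*(p - 3)*(p^3 - 19*p - 30) = (p - 5)*(p - 3)*(p + 2)*(p^2 - 2*p - 15) = (p - 5)^2*(p - 3)*(p + 2)*(p + 3)
(5) = (b - 2)*(b - 2)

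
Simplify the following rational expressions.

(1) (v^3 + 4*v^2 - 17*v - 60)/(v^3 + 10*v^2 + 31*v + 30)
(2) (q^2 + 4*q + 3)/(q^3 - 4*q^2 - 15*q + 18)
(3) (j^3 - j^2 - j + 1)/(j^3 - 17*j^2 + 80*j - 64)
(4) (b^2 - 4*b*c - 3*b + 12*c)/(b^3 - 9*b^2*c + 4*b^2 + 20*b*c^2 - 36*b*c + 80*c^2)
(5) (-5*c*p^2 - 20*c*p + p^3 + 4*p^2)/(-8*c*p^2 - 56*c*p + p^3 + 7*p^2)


(1) = (v - 4)/(v + 2)
(2) = (q + 1)/(q^2 - 7*q + 6)
(3) = (j^2 - 1)/(j^2 - 16*j + 64)
(4) = (b - 3)/(b^2 - 5*b*c + 4*b - 20*c)
(5) = (-5*c*p - 20*c + p^2 + 4*p)/(-8*c*p - 56*c + p^2 + 7*p)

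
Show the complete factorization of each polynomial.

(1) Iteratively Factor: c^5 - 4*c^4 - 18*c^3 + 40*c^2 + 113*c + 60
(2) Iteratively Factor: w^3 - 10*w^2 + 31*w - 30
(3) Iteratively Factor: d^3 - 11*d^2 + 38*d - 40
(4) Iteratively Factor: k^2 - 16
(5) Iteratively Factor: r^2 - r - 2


(1) = (c - 5)*(c^4 + c^3 - 13*c^2 - 25*c - 12) = (c - 5)*(c - 4)*(c^3 + 5*c^2 + 7*c + 3) = (c - 5)*(c - 4)*(c + 1)*(c^2 + 4*c + 3) = (c - 5)*(c - 4)*(c + 1)^2*(c + 3)
(2) = (w - 5)*(w^2 - 5*w + 6) = (w - 5)*(w - 3)*(w - 2)
(3) = (d - 2)*(d^2 - 9*d + 20) = (d - 4)*(d - 2)*(d - 5)
(4) = (k - 4)*(k + 4)
(5) = (r - 2)*(r + 1)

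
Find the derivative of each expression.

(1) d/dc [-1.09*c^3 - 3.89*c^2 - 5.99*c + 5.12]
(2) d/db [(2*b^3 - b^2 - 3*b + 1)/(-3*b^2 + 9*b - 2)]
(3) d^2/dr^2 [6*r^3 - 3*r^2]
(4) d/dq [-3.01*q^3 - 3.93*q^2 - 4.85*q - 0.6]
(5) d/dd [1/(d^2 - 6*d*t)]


(1) = -3.27*c^2 - 7.78*c - 5.99
(2) = (-6*b^4 + 36*b^3 - 30*b^2 + 10*b - 3)/(9*b^4 - 54*b^3 + 93*b^2 - 36*b + 4)
(3) = 36*r - 6
(4) = -9.03*q^2 - 7.86*q - 4.85
(5) = 2*(-d + 3*t)/(d^2*(d - 6*t)^2)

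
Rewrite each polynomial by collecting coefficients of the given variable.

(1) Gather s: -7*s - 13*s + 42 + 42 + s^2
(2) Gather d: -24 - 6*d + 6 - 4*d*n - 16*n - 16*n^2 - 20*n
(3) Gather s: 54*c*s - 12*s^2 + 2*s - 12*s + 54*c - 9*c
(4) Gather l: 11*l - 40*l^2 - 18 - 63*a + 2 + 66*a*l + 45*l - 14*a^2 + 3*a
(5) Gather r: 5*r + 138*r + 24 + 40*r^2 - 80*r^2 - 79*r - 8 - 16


(1) = s^2 - 20*s + 84
(2) = d*(-4*n - 6) - 16*n^2 - 36*n - 18
(3) = 45*c - 12*s^2 + s*(54*c - 10)
(4) = -14*a^2 - 60*a - 40*l^2 + l*(66*a + 56) - 16
(5) = -40*r^2 + 64*r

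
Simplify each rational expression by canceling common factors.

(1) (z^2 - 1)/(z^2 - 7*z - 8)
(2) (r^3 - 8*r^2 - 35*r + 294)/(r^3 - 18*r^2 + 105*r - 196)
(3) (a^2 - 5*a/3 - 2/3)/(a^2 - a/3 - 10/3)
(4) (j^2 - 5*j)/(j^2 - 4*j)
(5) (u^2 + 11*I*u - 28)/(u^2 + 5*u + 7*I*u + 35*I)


(1) = (z - 1)/(z - 8)
(2) = (r + 6)/(r - 4)
(3) = (3*a + 1)/(3*a + 5)
(4) = (j - 5)/(j - 4)
(5) = (u + 4*I)/(u + 5)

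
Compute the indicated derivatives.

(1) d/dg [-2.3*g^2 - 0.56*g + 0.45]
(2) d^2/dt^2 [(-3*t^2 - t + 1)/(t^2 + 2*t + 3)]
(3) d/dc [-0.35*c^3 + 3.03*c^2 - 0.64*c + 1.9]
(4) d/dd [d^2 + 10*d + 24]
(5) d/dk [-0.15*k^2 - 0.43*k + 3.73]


(1) = -4.6*g - 0.56
(2) = 10*(t^3 + 6*t^2 + 3*t - 4)/(t^6 + 6*t^5 + 21*t^4 + 44*t^3 + 63*t^2 + 54*t + 27)
(3) = -1.05*c^2 + 6.06*c - 0.64
(4) = 2*d + 10
(5) = -0.3*k - 0.43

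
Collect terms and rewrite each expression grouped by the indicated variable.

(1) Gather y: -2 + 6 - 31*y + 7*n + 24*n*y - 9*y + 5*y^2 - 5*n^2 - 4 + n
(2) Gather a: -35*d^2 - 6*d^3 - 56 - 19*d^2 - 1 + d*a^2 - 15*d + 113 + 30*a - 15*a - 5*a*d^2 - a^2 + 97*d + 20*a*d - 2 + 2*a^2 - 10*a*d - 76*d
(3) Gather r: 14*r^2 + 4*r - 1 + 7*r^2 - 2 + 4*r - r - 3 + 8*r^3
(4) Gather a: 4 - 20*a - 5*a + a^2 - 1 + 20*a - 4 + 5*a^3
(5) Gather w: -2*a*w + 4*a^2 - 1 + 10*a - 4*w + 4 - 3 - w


(1) = -5*n^2 + 8*n + 5*y^2 + y*(24*n - 40)
(2) = a^2*(d + 1) + a*(-5*d^2 + 10*d + 15) - 6*d^3 - 54*d^2 + 6*d + 54
(3) = 8*r^3 + 21*r^2 + 7*r - 6
(4) = 5*a^3 + a^2 - 5*a - 1
(5) = 4*a^2 + 10*a + w*(-2*a - 5)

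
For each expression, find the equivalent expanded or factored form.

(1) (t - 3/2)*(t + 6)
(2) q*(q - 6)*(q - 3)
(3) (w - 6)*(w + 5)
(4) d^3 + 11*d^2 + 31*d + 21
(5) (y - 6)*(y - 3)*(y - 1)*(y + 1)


(1) = t^2 + 9*t/2 - 9
(2) = q^3 - 9*q^2 + 18*q
(3) = w^2 - w - 30
(4) = (d + 1)*(d + 3)*(d + 7)
(5) = y^4 - 9*y^3 + 17*y^2 + 9*y - 18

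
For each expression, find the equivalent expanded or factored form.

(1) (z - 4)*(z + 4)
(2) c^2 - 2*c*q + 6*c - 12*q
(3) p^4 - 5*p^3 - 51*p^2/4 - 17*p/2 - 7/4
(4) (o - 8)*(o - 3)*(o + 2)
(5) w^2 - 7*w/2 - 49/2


(1) = z^2 - 16
(2) = (c + 6)*(c - 2*q)
(3) = (p - 7)*(p + 1/2)^2*(p + 1)
(4) = o^3 - 9*o^2 + 2*o + 48
(5) = (w - 7)*(w + 7/2)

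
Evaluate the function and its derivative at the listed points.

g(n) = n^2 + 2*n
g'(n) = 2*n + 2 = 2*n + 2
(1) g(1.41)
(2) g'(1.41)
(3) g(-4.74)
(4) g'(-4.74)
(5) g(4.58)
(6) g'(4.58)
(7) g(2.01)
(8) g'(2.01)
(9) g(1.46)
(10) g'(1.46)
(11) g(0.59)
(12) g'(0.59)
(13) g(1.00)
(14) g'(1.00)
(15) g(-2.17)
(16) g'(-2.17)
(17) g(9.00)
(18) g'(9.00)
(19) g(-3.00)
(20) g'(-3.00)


(1) = 4.81
(2) = 4.82
(3) = 12.99
(4) = -7.48
(5) = 30.14
(6) = 11.16
(7) = 8.06
(8) = 6.02
(9) = 5.05
(10) = 4.92
(11) = 1.53
(12) = 3.18
(13) = 3.00
(14) = 4.00
(15) = 0.37
(16) = -2.34
(17) = 99.00
(18) = 20.00
(19) = 3.00
(20) = -4.00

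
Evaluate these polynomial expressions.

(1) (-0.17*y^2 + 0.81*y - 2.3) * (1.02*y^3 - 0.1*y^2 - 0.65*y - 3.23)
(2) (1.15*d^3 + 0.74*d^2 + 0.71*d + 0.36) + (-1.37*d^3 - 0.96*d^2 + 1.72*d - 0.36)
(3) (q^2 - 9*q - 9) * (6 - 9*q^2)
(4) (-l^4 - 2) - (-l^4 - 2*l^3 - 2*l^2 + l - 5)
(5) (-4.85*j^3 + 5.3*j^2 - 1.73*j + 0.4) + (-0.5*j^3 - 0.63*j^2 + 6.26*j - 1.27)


(1) = -0.1734*y^5 + 0.8432*y^4 - 2.3165*y^3 + 0.2526*y^2 - 1.1213*y + 7.429
(2) = -0.22*d^3 - 0.22*d^2 + 2.43*d
(3) = -9*q^4 + 81*q^3 + 87*q^2 - 54*q - 54
(4) = 2*l^3 + 2*l^2 - l + 3
(5) = -5.35*j^3 + 4.67*j^2 + 4.53*j - 0.87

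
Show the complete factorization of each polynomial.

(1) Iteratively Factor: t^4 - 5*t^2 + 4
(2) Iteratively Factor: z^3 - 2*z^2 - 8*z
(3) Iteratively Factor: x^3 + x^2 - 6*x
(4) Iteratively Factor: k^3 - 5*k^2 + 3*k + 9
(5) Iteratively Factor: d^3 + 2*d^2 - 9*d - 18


(1) = (t + 1)*(t^3 - t^2 - 4*t + 4) = (t - 1)*(t + 1)*(t^2 - 4) = (t - 1)*(t + 1)*(t + 2)*(t - 2)
(2) = (z)*(z^2 - 2*z - 8) = z*(z - 4)*(z + 2)
(3) = (x - 2)*(x^2 + 3*x) = x*(x - 2)*(x + 3)
(4) = (k - 3)*(k^2 - 2*k - 3) = (k - 3)^2*(k + 1)
(5) = (d - 3)*(d^2 + 5*d + 6) = (d - 3)*(d + 3)*(d + 2)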